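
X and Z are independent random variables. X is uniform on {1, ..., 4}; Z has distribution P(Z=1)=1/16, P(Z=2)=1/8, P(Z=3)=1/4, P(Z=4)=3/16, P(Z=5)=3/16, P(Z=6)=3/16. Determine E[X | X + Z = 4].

P(X + Z = 4) = 7/64.
Summing X·P(x,y) over outcomes with X + Z = 4 gives 11/64.
E[X | X + Z = 4] = (11/64) / (7/64) = 11/7.

11/7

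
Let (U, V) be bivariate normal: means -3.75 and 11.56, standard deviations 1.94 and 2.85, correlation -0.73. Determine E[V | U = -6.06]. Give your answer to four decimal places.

14.0373

The regression of V on U has slope ρ·σ_V/σ_U and passes through (μ_U, μ_V).
E[V | U=-6.06] = 11.56 + (-0.73)·(2.85/1.94)·(-6.06 − (-3.75)) = 11.56 + (-1.07242)·(-2.31) = 14.0373.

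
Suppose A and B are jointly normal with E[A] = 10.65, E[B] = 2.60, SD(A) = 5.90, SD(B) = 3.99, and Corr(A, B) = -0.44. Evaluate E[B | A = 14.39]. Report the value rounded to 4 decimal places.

For a bivariate normal, E[B | A=x] = μ_B + ρ·(σ_B/σ_A)·(x − μ_A).
E[B | A=14.39] = 2.60 + (-0.44)·(3.99/5.90)·(14.39 − (10.65)) = 2.60 + (-0.29756)·(3.74) = 1.4871.

1.4871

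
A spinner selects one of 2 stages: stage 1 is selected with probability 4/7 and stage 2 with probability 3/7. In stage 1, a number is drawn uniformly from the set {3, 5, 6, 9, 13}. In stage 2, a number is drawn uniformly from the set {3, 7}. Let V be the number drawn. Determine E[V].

219/35

E[V | stage 1] = (3+5+6+9+13)/5 = 36/5.
E[V | stage 2] = (3+7)/2 = 5.
E[V] = (4/7)·(36/5) + (3/7)·(5) = 219/35.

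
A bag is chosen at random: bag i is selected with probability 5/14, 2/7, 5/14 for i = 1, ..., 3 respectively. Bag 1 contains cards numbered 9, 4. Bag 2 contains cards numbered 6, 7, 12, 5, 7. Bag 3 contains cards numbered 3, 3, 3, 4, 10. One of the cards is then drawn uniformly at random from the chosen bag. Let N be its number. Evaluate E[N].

851/140

E[N | bag 1] = (9+4)/2 = 13/2.
E[N | bag 2] = (6+7+12+5+7)/5 = 37/5.
E[N | bag 3] = (3+3+3+4+10)/5 = 23/5.
E[N] = (5/14)·(13/2) + (2/7)·(37/5) + (5/14)·(23/5) = 851/140.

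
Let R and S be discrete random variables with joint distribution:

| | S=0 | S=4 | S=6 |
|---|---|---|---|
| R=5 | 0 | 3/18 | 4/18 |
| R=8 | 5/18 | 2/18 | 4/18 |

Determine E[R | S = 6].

13/2

P(S = 6) = 4/9.
Σ R·P over the event = 5·(4/18) + 8·(4/18) = 26/9.
E[R | S = 6] = (26/9) / (4/9) = 13/2.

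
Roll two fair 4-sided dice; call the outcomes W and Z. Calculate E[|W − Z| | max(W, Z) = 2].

2/3

P(max(W, Z) = 2) = 3/16.
Summing |W−Z|·P(x,y) over outcomes with max(W, Z) = 2 gives 1/8.
E[|W − Z| | max(W, Z) = 2] = (1/8) / (3/16) = 2/3.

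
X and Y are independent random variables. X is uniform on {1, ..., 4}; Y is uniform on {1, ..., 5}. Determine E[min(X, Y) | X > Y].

Outcomes with X > Y: (2,1), (3,1), (3,2), (4,1), (4,2), (4,3), each with probability 1/20.
E[min(X, Y) | X > Y] = (1 + 1 + 2 + 1 + 2 + 3) / 6 = 5/3.

5/3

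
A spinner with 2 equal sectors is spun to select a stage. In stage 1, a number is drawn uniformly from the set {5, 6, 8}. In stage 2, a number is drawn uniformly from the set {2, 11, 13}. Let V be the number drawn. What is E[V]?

E[V | stage 1] = (5+6+8)/3 = 19/3.
E[V | stage 2] = (2+11+13)/3 = 26/3.
By the law of total expectation,
E[V] = (1/2)·(19/3) + (1/2)·(26/3) = 15/2.

15/2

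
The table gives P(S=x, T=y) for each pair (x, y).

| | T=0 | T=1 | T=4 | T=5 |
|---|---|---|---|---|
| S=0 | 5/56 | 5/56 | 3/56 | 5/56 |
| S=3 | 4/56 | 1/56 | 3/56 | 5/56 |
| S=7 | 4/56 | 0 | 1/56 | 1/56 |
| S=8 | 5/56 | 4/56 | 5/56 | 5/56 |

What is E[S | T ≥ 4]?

P(T ≥ 4) = 1/2.
Σ S·P over the event = 0·(3/56) + 0·(5/56) + 3·(3/56) + 3·(5/56) + 7·(1/56) + 7·(1/56) + 8·(5/56) + 8·(5/56) = 59/28.
E[S | T ≥ 4] = (59/28) / (1/2) = 59/14.

59/14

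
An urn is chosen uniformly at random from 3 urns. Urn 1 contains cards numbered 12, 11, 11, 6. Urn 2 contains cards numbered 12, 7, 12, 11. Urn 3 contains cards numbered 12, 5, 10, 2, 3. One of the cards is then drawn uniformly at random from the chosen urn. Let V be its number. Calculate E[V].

E[V | urn 1] = (12+11+11+6)/4 = 10.
E[V | urn 2] = (12+7+12+11)/4 = 21/2.
E[V | urn 3] = (12+5+10+2+3)/5 = 32/5.
By the law of total expectation,
E[V] = (1/3)·(10) + (1/3)·(21/2) + (1/3)·(32/5) = 269/30.

269/30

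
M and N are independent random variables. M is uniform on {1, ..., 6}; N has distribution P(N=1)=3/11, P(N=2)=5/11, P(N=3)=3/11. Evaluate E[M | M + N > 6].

P(M + N > 6) = 1/3.
Summing M·P(x,y) over outcomes with M + N > 6 gives 59/33.
E[M | M + N > 6] = (59/33) / (1/3) = 59/11.

59/11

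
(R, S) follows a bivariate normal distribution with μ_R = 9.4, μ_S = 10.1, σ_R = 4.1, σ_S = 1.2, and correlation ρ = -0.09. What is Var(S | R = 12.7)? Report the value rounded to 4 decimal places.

Var(S | R=x) = (1 − ρ²)·σ_S².
Var(S | R=12.7) = (1.2)²·(1 − (-0.09)²) = 1.44·0.9919 = 1.4283.

1.4283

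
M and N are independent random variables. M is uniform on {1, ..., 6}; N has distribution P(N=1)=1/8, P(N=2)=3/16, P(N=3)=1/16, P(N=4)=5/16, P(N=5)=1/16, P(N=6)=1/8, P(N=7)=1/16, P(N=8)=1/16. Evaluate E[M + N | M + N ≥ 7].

136/15

P(M + N ≥ 7) = 5/8.
Summing (M+N)·P(x,y) over outcomes with M + N ≥ 7 gives 17/3.
E[M + N | M + N ≥ 7] = (17/3) / (5/8) = 136/15.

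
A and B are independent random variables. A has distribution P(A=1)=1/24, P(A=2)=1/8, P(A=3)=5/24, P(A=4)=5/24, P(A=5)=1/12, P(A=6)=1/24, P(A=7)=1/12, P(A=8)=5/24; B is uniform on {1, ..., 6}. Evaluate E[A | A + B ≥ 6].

P(A + B ≥ 6) = 29/36.
Summing A·P(x,y) over outcomes with A + B ≥ 6 gives 25/6.
E[A | A + B ≥ 6] = (25/6) / (29/36) = 150/29.

150/29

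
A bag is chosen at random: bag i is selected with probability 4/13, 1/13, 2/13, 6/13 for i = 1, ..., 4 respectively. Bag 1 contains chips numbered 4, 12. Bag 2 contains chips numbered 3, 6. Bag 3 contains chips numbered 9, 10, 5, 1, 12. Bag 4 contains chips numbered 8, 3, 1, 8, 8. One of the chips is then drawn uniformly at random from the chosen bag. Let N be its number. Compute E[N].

E[N | bag 1] = (4+12)/2 = 8.
E[N | bag 2] = (3+6)/2 = 9/2.
E[N | bag 3] = (9+10+5+1+12)/5 = 37/5.
E[N | bag 4] = (8+3+1+8+8)/5 = 28/5.
By the law of total expectation,
E[N] = (4/13)·(8) + (1/13)·(9/2) + (2/13)·(37/5) + (6/13)·(28/5) = 849/130.

849/130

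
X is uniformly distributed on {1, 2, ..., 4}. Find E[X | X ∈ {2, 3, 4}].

P(X ∈ {2, 3, 4}) = 3/4.
Σ over the event: 2·1/4 + 3·1/4 + 4·1/4 = 9/4.
E[X | X ∈ {2, 3, 4}] = (9/4) / (3/4) = 3.

3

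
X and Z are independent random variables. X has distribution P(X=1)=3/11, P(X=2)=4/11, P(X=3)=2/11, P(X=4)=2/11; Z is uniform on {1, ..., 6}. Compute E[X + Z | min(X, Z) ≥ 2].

27/4

P(min(X, Z) ≥ 2) = 20/33.
Summing (X+Z)·P(x,y) over outcomes with min(X, Z) ≥ 2 gives 45/11.
E[X + Z | min(X, Z) ≥ 2] = (45/11) / (20/33) = 27/4.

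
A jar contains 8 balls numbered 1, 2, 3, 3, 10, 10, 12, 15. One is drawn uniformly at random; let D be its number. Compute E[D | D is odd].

11/2

P(D is odd) = 1/2.
Σ over the event: 1·1/8 + 3·1/4 + 15·1/8 = 11/4.
E[D | D is odd] = (11/4) / (1/2) = 11/2.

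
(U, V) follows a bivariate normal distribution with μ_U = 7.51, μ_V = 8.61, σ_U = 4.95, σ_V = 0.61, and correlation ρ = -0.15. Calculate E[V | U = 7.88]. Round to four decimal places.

For a bivariate normal, E[V | U=x] = μ_V + ρ·(σ_V/σ_U)·(x − μ_U).
E[V | U=7.88] = 8.61 + (-0.15)·(0.61/4.95)·(7.88 − (7.51)) = 8.61 + (-0.018485)·(0.37) = 8.6032.

8.6032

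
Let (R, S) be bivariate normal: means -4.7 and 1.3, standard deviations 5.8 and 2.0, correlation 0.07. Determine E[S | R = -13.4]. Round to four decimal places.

The regression of S on R has slope ρ·σ_S/σ_R and passes through (μ_R, μ_S).
E[S | R=-13.4] = 1.3 + (0.07)·(2.0/5.8)·(-13.4 − (-4.7)) = 1.3 + (0.024138)·(-8.7) = 1.0900.

1.0900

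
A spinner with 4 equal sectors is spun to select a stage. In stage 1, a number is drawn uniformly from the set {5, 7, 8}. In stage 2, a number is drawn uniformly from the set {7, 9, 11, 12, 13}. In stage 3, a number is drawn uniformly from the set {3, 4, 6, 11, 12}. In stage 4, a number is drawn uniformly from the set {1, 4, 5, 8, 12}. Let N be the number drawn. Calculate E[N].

227/30

E[N | stage 1] = (5+7+8)/3 = 20/3.
E[N | stage 2] = (7+9+11+12+13)/5 = 52/5.
E[N | stage 3] = (3+4+6+11+12)/5 = 36/5.
E[N | stage 4] = (1+4+5+8+12)/5 = 6.
E[N] = (1/4)·(20/3) + (1/4)·(52/5) + (1/4)·(36/5) + (1/4)·(6) = 227/30.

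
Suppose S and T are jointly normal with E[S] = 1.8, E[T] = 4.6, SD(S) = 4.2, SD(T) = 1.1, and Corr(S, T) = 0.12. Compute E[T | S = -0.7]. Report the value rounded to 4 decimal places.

4.5214

For a bivariate normal, E[T | S=x] = μ_T + ρ·(σ_T/σ_S)·(x − μ_S).
E[T | S=-0.7] = 4.6 + (0.12)·(1.1/4.2)·(-0.7 − (1.8)) = 4.6 + (0.031429)·(-2.5) = 4.5214.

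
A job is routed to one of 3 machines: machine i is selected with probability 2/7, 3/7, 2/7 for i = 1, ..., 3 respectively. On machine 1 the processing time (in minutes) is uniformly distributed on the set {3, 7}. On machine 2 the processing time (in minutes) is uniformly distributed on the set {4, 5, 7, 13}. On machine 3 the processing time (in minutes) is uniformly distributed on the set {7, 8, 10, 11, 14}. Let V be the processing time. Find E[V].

207/28

E[V | machine 1] = (3+7)/2 = 5.
E[V | machine 2] = (4+5+7+13)/4 = 29/4.
E[V | machine 3] = (7+8+10+11+14)/5 = 10.
By the law of total expectation,
E[V] = (2/7)·(5) + (3/7)·(29/4) + (2/7)·(10) = 207/28.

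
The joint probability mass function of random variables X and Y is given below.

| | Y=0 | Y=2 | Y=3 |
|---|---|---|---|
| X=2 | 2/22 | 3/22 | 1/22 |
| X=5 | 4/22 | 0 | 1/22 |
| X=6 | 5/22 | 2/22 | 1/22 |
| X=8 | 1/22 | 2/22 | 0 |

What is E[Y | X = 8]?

P(X = 8) = 3/22.
Σ Y·P over the event = 0·(1/22) + 2·(2/22) = 2/11.
E[Y | X = 8] = (2/11) / (3/22) = 4/3.

4/3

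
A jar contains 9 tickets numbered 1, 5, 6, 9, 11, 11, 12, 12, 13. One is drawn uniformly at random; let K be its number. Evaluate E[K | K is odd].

25/3

P(K is odd) = 2/3.
Σ over the event: 1·1/9 + 5·1/9 + 9·1/9 + 11·2/9 + 13·1/9 = 50/9.
E[K | K is odd] = (50/9) / (2/3) = 25/3.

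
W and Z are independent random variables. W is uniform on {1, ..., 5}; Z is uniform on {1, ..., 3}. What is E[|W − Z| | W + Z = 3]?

Outcomes with W + Z = 3: (1,2), (2,1), each with probability 1/15.
E[|W − Z| | W + Z = 3] = (1 + 1) / 2 = 1.

1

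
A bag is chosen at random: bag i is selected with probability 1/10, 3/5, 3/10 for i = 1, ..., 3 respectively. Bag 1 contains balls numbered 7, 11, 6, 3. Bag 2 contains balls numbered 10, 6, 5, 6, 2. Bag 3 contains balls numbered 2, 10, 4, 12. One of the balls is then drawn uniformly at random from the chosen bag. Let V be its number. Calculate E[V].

E[V | bag 1] = (7+11+6+3)/4 = 27/4.
E[V | bag 2] = (10+6+5+6+2)/5 = 29/5.
E[V | bag 3] = (2+10+4+12)/4 = 7.
E[V] = (1/10)·(27/4) + (3/5)·(29/5) + (3/10)·(7) = 1251/200.

1251/200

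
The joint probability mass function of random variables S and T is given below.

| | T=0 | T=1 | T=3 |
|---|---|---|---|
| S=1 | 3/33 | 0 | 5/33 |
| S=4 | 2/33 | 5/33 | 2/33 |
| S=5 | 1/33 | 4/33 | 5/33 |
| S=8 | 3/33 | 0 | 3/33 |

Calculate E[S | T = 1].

40/9

P(T = 1) = 3/11.
Σ S·P over the event = 4·(5/33) + 5·(4/33) = 40/33.
E[S | T = 1] = (40/33) / (3/11) = 40/9.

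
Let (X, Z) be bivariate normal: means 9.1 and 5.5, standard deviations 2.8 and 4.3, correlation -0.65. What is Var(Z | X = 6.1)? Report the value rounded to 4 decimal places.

Var(Z | X=x) = (1 − ρ²)·σ_Z².
Var(Z | X=6.1) = (4.3)²·(1 − (-0.65)²) = 18.49·0.5775 = 10.6780.

10.6780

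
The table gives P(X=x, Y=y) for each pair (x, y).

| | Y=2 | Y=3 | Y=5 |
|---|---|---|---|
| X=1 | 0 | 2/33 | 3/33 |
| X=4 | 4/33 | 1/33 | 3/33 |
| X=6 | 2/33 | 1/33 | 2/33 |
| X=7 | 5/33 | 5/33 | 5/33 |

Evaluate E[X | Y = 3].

P(Y = 3) = 3/11.
Σ X·P over the event = 1·(2/33) + 4·(1/33) + 6·(1/33) + 7·(5/33) = 47/33.
E[X | Y = 3] = (47/33) / (3/11) = 47/9.

47/9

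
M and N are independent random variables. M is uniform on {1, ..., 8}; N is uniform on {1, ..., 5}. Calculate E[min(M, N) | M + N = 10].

P(M + N = 10) = 1/10.
Summing min(M,N)·P(x,y) over outcomes with M + N = 10 gives 7/20.
E[min(M, N) | M + N = 10] = (7/20) / (1/10) = 7/2.

7/2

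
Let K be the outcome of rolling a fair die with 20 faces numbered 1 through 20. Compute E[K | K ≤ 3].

2

Given K ≤ 3, K is equally likely to be any of {1, 2, 3}.
E[K | K ≤ 3] = (1 + 2 + 3) / 3 = 2.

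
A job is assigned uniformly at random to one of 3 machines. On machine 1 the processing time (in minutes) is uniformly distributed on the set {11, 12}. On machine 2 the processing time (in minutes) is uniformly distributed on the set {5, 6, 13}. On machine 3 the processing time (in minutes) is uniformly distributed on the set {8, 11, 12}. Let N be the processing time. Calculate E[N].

E[N | machine 1] = (11+12)/2 = 23/2.
E[N | machine 2] = (5+6+13)/3 = 8.
E[N | machine 3] = (8+11+12)/3 = 31/3.
E[N] = (1/3)·(23/2) + (1/3)·(8) + (1/3)·(31/3) = 179/18.

179/18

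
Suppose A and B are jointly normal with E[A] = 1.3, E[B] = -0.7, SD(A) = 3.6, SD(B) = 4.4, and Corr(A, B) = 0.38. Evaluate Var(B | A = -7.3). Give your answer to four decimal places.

16.5644

The conditional variance in a bivariate normal is σ_B²(1 − ρ²), independent of x.
Var(B | A=-7.3) = (4.4)²·(1 − (0.38)²) = 19.36·0.8556 = 16.5644.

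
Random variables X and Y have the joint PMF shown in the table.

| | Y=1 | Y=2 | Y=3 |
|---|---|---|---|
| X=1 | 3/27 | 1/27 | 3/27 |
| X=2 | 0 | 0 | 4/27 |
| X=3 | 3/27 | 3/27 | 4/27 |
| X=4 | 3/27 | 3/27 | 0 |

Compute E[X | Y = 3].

P(Y = 3) = 11/27.
Σ X·P over the event = 1·(3/27) + 2·(4/27) + 3·(4/27) = 23/27.
E[X | Y = 3] = (23/27) / (11/27) = 23/11.

23/11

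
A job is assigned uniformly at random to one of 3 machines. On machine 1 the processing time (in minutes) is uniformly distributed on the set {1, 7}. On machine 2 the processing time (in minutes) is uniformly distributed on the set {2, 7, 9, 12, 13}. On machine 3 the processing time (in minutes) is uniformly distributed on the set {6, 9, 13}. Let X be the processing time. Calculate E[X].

E[X | machine 1] = (1+7)/2 = 4.
E[X | machine 2] = (2+7+9+12+13)/5 = 43/5.
E[X | machine 3] = (6+9+13)/3 = 28/3.
E[X] = (1/3)·(4) + (1/3)·(43/5) + (1/3)·(28/3) = 329/45.

329/45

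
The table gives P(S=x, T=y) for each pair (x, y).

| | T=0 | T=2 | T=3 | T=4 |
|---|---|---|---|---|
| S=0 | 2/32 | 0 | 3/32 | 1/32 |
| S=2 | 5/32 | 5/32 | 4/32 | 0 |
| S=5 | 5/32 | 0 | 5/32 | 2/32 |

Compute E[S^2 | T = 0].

P(T = 0) = 3/8.
Summing S^2·P(S=x,T=y) over the conditioning event gives 145/32.
E[S^2 | T = 0] = (145/32) / (3/8) = 145/12.

145/12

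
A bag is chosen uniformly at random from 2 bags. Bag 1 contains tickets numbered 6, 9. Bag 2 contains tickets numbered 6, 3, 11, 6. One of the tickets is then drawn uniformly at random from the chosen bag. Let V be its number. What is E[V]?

E[V | bag 1] = (6+9)/2 = 15/2.
E[V | bag 2] = (6+3+11+6)/4 = 13/2.
By the law of total expectation,
E[V] = (1/2)·(15/2) + (1/2)·(13/2) = 7.

7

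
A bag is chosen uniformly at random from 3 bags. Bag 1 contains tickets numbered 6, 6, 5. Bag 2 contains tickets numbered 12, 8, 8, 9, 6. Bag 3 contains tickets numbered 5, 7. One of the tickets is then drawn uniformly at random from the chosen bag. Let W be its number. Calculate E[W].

E[W | bag 1] = (6+6+5)/3 = 17/3.
E[W | bag 2] = (12+8+8+9+6)/5 = 43/5.
E[W | bag 3] = (5+7)/2 = 6.
By the law of total expectation,
E[W] = (1/3)·(17/3) + (1/3)·(43/5) + (1/3)·(6) = 304/45.

304/45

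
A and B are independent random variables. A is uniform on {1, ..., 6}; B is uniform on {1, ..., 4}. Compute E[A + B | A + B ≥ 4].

136/21

P(A + B ≥ 4) = 7/8.
Summing (A+B)·P(x,y) over outcomes with A + B ≥ 4 gives 17/3.
E[A + B | A + B ≥ 4] = (17/3) / (7/8) = 136/21.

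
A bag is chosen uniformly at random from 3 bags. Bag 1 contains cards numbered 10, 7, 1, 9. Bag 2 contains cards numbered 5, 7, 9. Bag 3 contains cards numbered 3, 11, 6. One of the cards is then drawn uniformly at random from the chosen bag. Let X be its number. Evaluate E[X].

E[X | bag 1] = (10+7+1+9)/4 = 27/4.
E[X | bag 2] = (5+7+9)/3 = 7.
E[X | bag 3] = (3+11+6)/3 = 20/3.
By the law of total expectation,
E[X] = (1/3)·(27/4) + (1/3)·(7) + (1/3)·(20/3) = 245/36.

245/36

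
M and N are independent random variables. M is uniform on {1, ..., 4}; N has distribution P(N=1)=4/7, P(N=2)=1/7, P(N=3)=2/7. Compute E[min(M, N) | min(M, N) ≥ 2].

22/9

P(min(M, N) ≥ 2) = 9/28.
Summing min(M,N)·P(x,y) over outcomes with min(M, N) ≥ 2 gives 11/14.
E[min(M, N) | min(M, N) ≥ 2] = (11/14) / (9/28) = 22/9.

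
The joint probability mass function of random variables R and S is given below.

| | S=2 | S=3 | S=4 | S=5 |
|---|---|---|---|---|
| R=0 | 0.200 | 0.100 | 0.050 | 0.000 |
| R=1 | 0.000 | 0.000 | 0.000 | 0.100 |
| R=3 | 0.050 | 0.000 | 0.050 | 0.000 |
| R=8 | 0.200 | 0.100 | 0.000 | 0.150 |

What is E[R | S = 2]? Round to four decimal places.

P(S = 2) = 0.450.
Σ R·P over the event = 0·(0.200) + 3·(0.050) + 8·(0.200) = 1.750.
E[R | S = 2] = (1.750) / (0.450) = 3.8889.

3.8889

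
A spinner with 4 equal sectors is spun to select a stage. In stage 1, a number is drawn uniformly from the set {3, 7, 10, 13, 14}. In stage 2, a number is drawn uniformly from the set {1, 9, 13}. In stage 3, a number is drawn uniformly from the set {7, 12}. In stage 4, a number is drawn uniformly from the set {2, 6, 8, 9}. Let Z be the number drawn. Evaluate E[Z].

E[Z | stage 1] = (3+7+10+13+14)/5 = 47/5.
E[Z | stage 2] = (1+9+13)/3 = 23/3.
E[Z | stage 3] = (7+12)/2 = 19/2.
E[Z | stage 4] = (2+6+8+9)/4 = 25/4.
By the law of total expectation,
E[Z] = (1/4)·(47/5) + (1/4)·(23/3) + (1/4)·(19/2) + (1/4)·(25/4) = 1969/240.

1969/240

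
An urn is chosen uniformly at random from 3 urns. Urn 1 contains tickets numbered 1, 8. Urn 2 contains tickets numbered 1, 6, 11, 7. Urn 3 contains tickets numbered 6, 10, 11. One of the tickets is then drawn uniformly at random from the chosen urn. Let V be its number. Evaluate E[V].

79/12

E[V | urn 1] = (1+8)/2 = 9/2.
E[V | urn 2] = (1+6+11+7)/4 = 25/4.
E[V | urn 3] = (6+10+11)/3 = 9.
By the law of total expectation,
E[V] = (1/3)·(9/2) + (1/3)·(25/4) + (1/3)·(9) = 79/12.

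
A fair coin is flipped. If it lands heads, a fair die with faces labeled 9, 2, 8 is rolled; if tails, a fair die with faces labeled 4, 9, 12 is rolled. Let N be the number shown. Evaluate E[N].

22/3

E[N | heads] = (9+2+8)/3 = 19/3.
E[N | tails] = (4+9+12)/3 = 25/3.
By the law of total expectation,
E[N] = (1/2)·(19/3) + (1/2)·(25/3) = 22/3.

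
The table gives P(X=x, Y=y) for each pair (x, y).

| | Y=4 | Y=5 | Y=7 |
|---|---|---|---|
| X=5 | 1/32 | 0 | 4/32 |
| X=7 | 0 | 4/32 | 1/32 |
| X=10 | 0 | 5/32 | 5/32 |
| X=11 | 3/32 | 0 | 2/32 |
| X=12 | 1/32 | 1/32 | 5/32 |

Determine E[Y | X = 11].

P(X = 11) = 5/32.
Summing Y·P(X=x,Y=y) over the conditioning event gives 13/16.
E[Y | X = 11] = (13/16) / (5/32) = 26/5.

26/5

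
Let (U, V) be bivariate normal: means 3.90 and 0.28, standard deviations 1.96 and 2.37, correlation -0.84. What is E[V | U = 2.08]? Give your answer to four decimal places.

2.1286

For a bivariate normal, E[V | U=x] = μ_V + ρ·(σ_V/σ_U)·(x − μ_U).
E[V | U=2.08] = 0.28 + (-0.84)·(2.37/1.96)·(2.08 − (3.90)) = 0.28 + (-1.0157)·(-1.82) = 2.1286.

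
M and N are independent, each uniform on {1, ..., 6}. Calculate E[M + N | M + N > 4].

116/15

P(M + N > 4) = 5/6.
Summing (M+N)·P(x,y) over outcomes with M + N > 4 gives 58/9.
E[M + N | M + N > 4] = (58/9) / (5/6) = 116/15.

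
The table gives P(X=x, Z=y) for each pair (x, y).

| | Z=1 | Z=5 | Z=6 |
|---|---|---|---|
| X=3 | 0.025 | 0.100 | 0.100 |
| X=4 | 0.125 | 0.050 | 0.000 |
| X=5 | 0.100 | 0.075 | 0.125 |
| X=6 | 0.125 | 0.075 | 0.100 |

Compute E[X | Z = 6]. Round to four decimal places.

4.6923

P(Z = 6) = 0.325.
Σ X·P over the event = 3·(0.100) + 5·(0.125) + 6·(0.100) = 1.525.
E[X | Z = 6] = (1.525) / (0.325) = 4.6923.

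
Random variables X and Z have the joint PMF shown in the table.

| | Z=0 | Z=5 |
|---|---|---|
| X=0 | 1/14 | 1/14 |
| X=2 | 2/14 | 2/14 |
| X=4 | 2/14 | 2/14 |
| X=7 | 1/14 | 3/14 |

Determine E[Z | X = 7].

15/4

P(X = 7) = 2/7.
Summing Z·P(X=x,Z=y) over the conditioning event gives 15/14.
E[Z | X = 7] = (15/14) / (2/7) = 15/4.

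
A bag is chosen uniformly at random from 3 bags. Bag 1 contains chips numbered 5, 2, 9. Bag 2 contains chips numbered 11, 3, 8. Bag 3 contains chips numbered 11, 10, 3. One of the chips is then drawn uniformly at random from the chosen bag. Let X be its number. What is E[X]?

62/9

E[X | bag 1] = (5+2+9)/3 = 16/3.
E[X | bag 2] = (11+3+8)/3 = 22/3.
E[X | bag 3] = (11+10+3)/3 = 8.
By the law of total expectation,
E[X] = (1/3)·(16/3) + (1/3)·(22/3) + (1/3)·(8) = 62/9.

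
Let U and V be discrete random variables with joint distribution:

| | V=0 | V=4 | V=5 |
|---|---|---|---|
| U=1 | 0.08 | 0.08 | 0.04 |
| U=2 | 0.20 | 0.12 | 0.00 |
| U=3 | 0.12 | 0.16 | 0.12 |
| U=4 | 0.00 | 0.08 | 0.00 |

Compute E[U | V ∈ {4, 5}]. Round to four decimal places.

P(V ∈ {4, 5}) = 0.60.
Σ U·P over the event = 1·(0.08) + 1·(0.04) + 2·(0.12) + 3·(0.16) + 3·(0.12) + 4·(0.08) = 1.52.
E[U | V ∈ {4, 5}] = (1.52) / (0.60) = 2.5333.

2.5333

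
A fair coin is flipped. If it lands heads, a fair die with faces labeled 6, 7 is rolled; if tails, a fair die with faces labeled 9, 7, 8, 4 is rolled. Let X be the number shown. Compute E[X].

27/4

E[X | heads] = (6+7)/2 = 13/2.
E[X | tails] = (9+7+8+4)/4 = 7.
E[X] = (1/2)·(13/2) + (1/2)·(7) = 27/4.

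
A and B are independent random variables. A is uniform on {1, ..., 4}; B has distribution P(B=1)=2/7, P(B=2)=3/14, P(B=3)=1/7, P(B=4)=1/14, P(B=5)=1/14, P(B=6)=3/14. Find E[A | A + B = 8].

P(A + B = 8) = 5/56.
Summing A·P(x,y) over outcomes with A + B = 8 gives 13/56.
E[A | A + B = 8] = (13/56) / (5/56) = 13/5.

13/5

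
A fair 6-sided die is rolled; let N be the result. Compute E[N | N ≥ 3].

Given N ≥ 3, N is equally likely to be any of {3, 4, 5, 6}.
E[N | N ≥ 3] = (3 + 4 + 5 + 6) / 4 = 9/2.

9/2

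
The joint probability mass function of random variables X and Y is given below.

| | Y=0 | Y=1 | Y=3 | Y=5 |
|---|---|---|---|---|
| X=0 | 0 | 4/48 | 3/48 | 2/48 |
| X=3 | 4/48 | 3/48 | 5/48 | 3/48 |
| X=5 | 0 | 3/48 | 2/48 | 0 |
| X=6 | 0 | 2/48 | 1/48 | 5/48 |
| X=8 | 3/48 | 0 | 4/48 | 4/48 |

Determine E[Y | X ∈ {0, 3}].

P(X ∈ {0, 3}) = 1/2.
Summing Y·P(X=x,Y=y) over the conditioning event gives 7/6.
E[Y | X ∈ {0, 3}] = (7/6) / (1/2) = 7/3.

7/3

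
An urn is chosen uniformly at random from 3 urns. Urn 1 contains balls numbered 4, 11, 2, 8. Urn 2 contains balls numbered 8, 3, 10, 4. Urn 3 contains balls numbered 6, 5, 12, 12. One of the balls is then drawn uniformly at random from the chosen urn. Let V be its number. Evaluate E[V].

E[V | urn 1] = (4+11+2+8)/4 = 25/4.
E[V | urn 2] = (8+3+10+4)/4 = 25/4.
E[V | urn 3] = (6+5+12+12)/4 = 35/4.
By the law of total expectation,
E[V] = (1/3)·(25/4) + (1/3)·(25/4) + (1/3)·(35/4) = 85/12.

85/12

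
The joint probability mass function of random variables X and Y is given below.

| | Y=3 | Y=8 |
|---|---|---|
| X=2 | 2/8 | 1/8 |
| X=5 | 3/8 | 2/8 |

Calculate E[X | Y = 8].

4

P(Y = 8) = 3/8.
Σ X·P over the event = 2·(1/8) + 5·(2/8) = 3/2.
E[X | Y = 8] = (3/2) / (3/8) = 4.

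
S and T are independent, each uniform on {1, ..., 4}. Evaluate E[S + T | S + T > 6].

Outcomes with S + T > 6: (3,4), (4,3), (4,4), each with probability 1/16.
E[S + T | S + T > 6] = (7 + 7 + 8) / 3 = 22/3.

22/3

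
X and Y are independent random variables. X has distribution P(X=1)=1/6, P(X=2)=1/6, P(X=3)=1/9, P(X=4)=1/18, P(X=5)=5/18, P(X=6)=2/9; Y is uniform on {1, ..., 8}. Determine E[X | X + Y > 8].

P(X + Y > 8) = 17/36.
Summing X·P(x,y) over outcomes with X + Y > 8 gives 53/24.
E[X | X + Y > 8] = (53/24) / (17/36) = 159/34.

159/34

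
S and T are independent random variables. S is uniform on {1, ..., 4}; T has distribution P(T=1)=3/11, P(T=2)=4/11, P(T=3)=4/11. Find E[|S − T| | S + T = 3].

P(S + T = 3) = 7/44.
Summing |S−T|·P(x,y) over outcomes with S + T = 3 gives 7/44.
E[|S − T| | S + T = 3] = (7/44) / (7/44) = 1.

1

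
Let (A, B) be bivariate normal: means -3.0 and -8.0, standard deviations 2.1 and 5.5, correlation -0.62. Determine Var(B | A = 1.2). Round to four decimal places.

For a bivariate normal, Var(B | A=x) = σ_B²(1 − ρ²).
Var(B | A=1.2) = (5.5)²·(1 − (-0.62)²) = 30.25·0.6156 = 18.6219.

18.6219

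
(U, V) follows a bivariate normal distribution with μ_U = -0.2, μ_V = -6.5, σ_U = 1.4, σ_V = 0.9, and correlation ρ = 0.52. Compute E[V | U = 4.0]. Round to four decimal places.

For a bivariate normal, E[V | U=x] = μ_V + ρ·(σ_V/σ_U)·(x − μ_U).
E[V | U=4.0] = -6.5 + (0.52)·(0.9/1.4)·(4.0 − (-0.2)) = -6.5 + (0.33429)·(4.2) = -5.0960.

-5.0960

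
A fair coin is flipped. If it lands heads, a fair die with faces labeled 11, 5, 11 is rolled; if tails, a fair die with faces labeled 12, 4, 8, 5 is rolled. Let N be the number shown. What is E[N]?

65/8

E[N | heads] = (11+5+11)/3 = 9.
E[N | tails] = (12+4+8+5)/4 = 29/4.
By the law of total expectation,
E[N] = (1/2)·(9) + (1/2)·(29/4) = 65/8.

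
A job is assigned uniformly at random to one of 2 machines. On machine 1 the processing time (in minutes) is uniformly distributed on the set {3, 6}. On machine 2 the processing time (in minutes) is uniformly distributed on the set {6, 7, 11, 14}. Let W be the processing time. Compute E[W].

E[W | machine 1] = (3+6)/2 = 9/2.
E[W | machine 2] = (6+7+11+14)/4 = 19/2.
E[W] = (1/2)·(9/2) + (1/2)·(19/2) = 7.

7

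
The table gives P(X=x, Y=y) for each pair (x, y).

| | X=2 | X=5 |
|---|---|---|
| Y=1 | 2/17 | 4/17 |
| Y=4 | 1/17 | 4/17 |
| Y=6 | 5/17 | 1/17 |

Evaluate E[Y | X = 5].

26/9

P(X = 5) = 9/17.
Σ Y·P over the event = 1·(4/17) + 4·(4/17) + 6·(1/17) = 26/17.
E[Y | X = 5] = (26/17) / (9/17) = 26/9.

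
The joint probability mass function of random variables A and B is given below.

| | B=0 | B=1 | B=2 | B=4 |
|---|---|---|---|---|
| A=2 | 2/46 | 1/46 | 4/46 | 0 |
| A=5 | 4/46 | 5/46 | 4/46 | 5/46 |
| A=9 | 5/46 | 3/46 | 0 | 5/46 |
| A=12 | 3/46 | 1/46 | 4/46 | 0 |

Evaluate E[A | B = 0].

15/2

P(B = 0) = 7/23.
Summing A·P(A=x,B=y) over the conditioning event gives 105/46.
E[A | B = 0] = (105/46) / (7/23) = 15/2.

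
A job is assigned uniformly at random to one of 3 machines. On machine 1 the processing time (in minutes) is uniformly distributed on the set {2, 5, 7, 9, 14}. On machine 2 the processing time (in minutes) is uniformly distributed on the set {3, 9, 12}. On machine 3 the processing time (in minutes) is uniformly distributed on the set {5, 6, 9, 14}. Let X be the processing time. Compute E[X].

E[X | machine 1] = (2+5+7+9+14)/5 = 37/5.
E[X | machine 2] = (3+9+12)/3 = 8.
E[X | machine 3] = (5+6+9+14)/4 = 17/2.
By the law of total expectation,
E[X] = (1/3)·(37/5) + (1/3)·(8) + (1/3)·(17/2) = 239/30.

239/30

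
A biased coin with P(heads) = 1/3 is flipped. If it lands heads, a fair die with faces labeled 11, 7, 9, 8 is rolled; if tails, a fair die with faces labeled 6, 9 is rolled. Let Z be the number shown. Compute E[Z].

E[Z | heads] = (11+7+9+8)/4 = 35/4.
E[Z | tails] = (6+9)/2 = 15/2.
By the law of total expectation,
E[Z] = (1/3)·(35/4) + (2/3)·(15/2) = 95/12.

95/12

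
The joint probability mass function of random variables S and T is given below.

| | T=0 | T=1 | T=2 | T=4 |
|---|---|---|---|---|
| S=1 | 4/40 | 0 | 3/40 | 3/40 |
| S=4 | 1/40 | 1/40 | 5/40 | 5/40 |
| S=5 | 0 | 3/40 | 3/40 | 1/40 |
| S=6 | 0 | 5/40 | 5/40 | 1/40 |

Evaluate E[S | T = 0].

8/5

P(T = 0) = 1/8.
Σ S·P over the event = 1·(4/40) + 4·(1/40) = 1/5.
E[S | T = 0] = (1/5) / (1/8) = 8/5.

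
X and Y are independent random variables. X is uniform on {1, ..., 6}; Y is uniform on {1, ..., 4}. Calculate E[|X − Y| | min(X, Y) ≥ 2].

23/15

P(min(X, Y) ≥ 2) = 5/8.
Summing |X−Y|·P(x,y) over outcomes with min(X, Y) ≥ 2 gives 23/24.
E[|X − Y| | min(X, Y) ≥ 2] = (23/24) / (5/8) = 23/15.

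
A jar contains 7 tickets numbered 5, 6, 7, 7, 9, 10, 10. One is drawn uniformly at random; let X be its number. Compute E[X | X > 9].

10

P(X > 9) = 2/7.
Σ over the event: 10·2/7 = 20/7.
E[X | X > 9] = (20/7) / (2/7) = 10.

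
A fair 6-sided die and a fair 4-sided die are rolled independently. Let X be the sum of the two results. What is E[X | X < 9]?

P(X < 9) = 7/8.
Σ over the event: 2·1/24 + 3·1/12 + 4·1/8 + 5·1/6 + 6·1/6 + 7·1/6 + 8·1/8 = 29/6.
E[X | X < 9] = (29/6) / (7/8) = 116/21.

116/21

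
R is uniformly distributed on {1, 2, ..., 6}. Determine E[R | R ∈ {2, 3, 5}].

P(R ∈ {2, 3, 5}) = 1/2.
Σ over the event: 2·1/6 + 3·1/6 + 5·1/6 = 5/3.
E[R | R ∈ {2, 3, 5}] = (5/3) / (1/2) = 10/3.

10/3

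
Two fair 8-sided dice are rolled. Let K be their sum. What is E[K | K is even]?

9

P(K is even) = 1/2.
Σ over the event: 2·1/64 + 4·3/64 + 6·5/64 + 8·7/64 + 10·7/64 + 12·5/64 + 14·3/64 + 16·1/64 = 9/2.
E[K | K is even] = (9/2) / (1/2) = 9.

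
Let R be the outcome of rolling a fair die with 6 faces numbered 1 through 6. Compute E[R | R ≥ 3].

9/2

Given R ≥ 3, R is equally likely to be any of {3, 4, 5, 6}.
E[R | R ≥ 3] = (3 + 4 + 5 + 6) / 4 = 9/2.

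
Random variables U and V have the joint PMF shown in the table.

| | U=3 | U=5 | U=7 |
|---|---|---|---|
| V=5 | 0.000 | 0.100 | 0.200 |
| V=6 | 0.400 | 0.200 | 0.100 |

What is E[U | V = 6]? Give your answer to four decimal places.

4.1429

P(V = 6) = 0.700.
Σ U·P over the event = 3·(0.400) + 5·(0.200) + 7·(0.100) = 2.900.
E[U | V = 6] = (2.900) / (0.700) = 4.1429.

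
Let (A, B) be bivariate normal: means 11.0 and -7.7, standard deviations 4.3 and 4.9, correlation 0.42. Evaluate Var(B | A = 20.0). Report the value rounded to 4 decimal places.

Var(B | A=x) = (1 − ρ²)·σ_B².
Var(B | A=20.0) = (4.9)²·(1 − (0.42)²) = 24.01·0.8236 = 19.7746.

19.7746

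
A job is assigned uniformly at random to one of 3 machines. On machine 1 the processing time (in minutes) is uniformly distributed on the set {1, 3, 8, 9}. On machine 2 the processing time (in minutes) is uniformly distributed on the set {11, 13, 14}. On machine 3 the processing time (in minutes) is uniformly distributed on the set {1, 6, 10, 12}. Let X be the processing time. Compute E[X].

E[X | machine 1] = (1+3+8+9)/4 = 21/4.
E[X | machine 2] = (11+13+14)/3 = 38/3.
E[X | machine 3] = (1+6+10+12)/4 = 29/4.
E[X] = (1/3)·(21/4) + (1/3)·(38/3) + (1/3)·(29/4) = 151/18.

151/18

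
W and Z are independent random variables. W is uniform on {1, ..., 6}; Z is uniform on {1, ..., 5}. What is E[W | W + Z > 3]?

P(W + Z > 3) = 9/10.
Summing W·P(x,y) over outcomes with W + Z > 3 gives 101/30.
E[W | W + Z > 3] = (101/30) / (9/10) = 101/27.

101/27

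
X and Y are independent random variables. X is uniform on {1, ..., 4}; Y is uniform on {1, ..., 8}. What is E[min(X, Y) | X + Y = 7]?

Outcomes with X + Y = 7: (1,6), (2,5), (3,4), (4,3), each with probability 1/32.
E[min(X, Y) | X + Y = 7] = (1 + 2 + 3 + 3) / 4 = 9/4.

9/4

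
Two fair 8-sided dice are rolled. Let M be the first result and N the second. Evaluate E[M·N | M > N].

39/2

P(M > N) = 7/16.
Summing MN·P(x,y) over outcomes with M > N gives 273/32.
E[M·N | M > N] = (273/32) / (7/16) = 39/2.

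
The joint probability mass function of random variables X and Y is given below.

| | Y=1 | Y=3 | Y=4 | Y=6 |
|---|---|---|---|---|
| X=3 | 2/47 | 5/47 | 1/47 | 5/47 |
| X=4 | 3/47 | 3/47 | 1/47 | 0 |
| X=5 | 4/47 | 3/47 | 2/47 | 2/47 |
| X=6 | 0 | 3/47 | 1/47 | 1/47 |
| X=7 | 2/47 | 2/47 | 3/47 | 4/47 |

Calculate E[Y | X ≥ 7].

P(X ≥ 7) = 11/47.
Σ Y·P over the event = 1·(2/47) + 3·(2/47) + 4·(3/47) + 6·(4/47) = 44/47.
E[Y | X ≥ 7] = (44/47) / (11/47) = 4.

4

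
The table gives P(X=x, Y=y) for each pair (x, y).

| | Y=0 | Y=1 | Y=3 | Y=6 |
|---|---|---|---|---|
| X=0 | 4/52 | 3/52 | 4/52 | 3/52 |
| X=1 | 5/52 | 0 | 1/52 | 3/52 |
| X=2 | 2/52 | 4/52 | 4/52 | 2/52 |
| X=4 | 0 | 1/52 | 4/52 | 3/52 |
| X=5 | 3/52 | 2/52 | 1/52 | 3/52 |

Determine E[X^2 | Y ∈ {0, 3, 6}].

P(Y ∈ {0, 3, 6}) = 21/26.
Summing X^2·P(X=x,Y=y) over the conditioning event gives 82/13.
E[X^2 | Y ∈ {0, 3, 6}] = (82/13) / (21/26) = 164/21.

164/21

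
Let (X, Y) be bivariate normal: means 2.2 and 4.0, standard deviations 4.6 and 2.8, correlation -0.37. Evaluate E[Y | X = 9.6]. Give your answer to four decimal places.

The regression of Y on X has slope ρ·σ_Y/σ_X and passes through (μ_X, μ_Y).
E[Y | X=9.6] = 4.0 + (-0.37)·(2.8/4.6)·(9.6 − (2.2)) = 4.0 + (-0.22522)·(7.4) = 2.3334.

2.3334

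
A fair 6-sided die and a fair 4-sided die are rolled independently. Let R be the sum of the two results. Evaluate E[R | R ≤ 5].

P(R ≤ 5) = 5/12.
Σ over the event: 2·1/24 + 3·1/12 + 4·1/8 + 5·1/6 = 5/3.
E[R | R ≤ 5] = (5/3) / (5/12) = 4.

4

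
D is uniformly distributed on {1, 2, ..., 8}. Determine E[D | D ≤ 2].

3/2

Given D ≤ 2, D is equally likely to be any of {1, 2}.
E[D | D ≤ 2] = (1 + 2) / 2 = 3/2.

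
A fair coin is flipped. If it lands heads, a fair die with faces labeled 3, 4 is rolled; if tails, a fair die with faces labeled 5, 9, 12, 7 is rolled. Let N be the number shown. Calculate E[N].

47/8

E[N | heads] = (3+4)/2 = 7/2.
E[N | tails] = (5+9+12+7)/4 = 33/4.
By the law of total expectation,
E[N] = (1/2)·(7/2) + (1/2)·(33/4) = 47/8.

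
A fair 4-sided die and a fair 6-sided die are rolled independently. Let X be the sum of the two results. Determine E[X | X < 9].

116/21

P(X < 9) = 7/8.
Σ over the event: 2·1/24 + 3·1/12 + 4·1/8 + 5·1/6 + 6·1/6 + 7·1/6 + 8·1/8 = 29/6.
E[X | X < 9] = (29/6) / (7/8) = 116/21.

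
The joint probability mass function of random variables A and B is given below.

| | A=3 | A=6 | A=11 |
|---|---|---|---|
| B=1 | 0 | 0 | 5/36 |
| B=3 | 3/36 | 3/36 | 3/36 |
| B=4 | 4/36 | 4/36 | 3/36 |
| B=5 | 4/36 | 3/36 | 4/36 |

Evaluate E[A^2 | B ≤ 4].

P(B ≤ 4) = 25/36.
Σ A^2·P over the event = 9·(3/36) + 9·(4/36) + 36·(3/36) + 36·(4/36) + 121·(5/36) + 121·(3/36) + 121·(3/36) = 823/18.
E[A^2 | B ≤ 4] = (823/18) / (25/36) = 1646/25.

1646/25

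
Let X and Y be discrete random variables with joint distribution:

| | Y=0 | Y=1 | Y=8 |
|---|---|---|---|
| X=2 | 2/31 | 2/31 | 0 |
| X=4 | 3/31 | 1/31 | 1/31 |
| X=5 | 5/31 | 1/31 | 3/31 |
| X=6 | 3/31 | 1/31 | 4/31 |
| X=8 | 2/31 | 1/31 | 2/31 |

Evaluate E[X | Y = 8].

59/10

P(Y = 8) = 10/31.
Σ X·P over the event = 4·(1/31) + 5·(3/31) + 6·(4/31) + 8·(2/31) = 59/31.
E[X | Y = 8] = (59/31) / (10/31) = 59/10.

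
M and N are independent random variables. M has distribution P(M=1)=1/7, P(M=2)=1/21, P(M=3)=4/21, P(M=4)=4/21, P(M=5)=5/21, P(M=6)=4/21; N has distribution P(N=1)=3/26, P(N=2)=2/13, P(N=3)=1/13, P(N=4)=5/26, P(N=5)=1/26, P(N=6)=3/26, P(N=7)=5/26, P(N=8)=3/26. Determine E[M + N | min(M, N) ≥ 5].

P(min(M, N) ≥ 5) = 18/91.
Summing (M+N)·P(x,y) over outcomes with min(M, N) ≥ 5 gives 17/7.
E[M + N | min(M, N) ≥ 5] = (17/7) / (18/91) = 221/18.

221/18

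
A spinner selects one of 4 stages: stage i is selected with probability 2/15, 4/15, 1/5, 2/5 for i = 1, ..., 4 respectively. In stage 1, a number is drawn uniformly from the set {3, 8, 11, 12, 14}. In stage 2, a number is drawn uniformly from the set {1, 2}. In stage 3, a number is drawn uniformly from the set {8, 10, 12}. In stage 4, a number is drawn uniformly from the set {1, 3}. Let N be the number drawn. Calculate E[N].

E[N | stage 1] = (3+8+11+12+14)/5 = 48/5.
E[N | stage 2] = (1+2)/2 = 3/2.
E[N | stage 3] = (8+10+12)/3 = 10.
E[N | stage 4] = (1+3)/2 = 2.
By the law of total expectation,
E[N] = (2/15)·(48/5) + (4/15)·(3/2) + (1/5)·(10) + (2/5)·(2) = 112/25.

112/25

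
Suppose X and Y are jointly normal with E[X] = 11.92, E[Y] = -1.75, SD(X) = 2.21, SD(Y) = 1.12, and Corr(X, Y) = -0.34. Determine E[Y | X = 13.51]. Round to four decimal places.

-2.0240

The regression of Y on X has slope ρ·σ_Y/σ_X and passes through (μ_X, μ_Y).
E[Y | X=13.51] = -1.75 + (-0.34)·(1.12/2.21)·(13.51 − (11.92)) = -1.75 + (-0.17231)·(1.59) = -2.0240.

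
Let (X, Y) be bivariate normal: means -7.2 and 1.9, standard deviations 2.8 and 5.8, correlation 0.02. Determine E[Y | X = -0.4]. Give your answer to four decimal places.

2.1817

E[Y | X=x] = μ_Y + ρ(σ_Y/σ_X)(x − μ_X) for jointly normal variables.
E[Y | X=-0.4] = 1.9 + (0.02)·(5.8/2.8)·(-0.4 − (-7.2)) = 1.9 + (0.041429)·(6.8) = 2.1817.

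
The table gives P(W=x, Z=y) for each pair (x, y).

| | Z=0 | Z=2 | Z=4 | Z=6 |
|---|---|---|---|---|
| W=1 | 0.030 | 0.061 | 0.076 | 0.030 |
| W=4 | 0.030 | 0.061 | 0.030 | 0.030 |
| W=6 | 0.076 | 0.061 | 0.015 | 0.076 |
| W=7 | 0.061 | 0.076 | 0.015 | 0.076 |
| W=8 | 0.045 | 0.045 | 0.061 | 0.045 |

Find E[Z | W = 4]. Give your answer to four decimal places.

P(W = 4) = 0.151.
Σ Z·P over the event = 0·(0.030) + 2·(0.061) + 4·(0.030) + 6·(0.030) = 0.422.
E[Z | W = 4] = (0.422) / (0.151) = 2.7947.

2.7947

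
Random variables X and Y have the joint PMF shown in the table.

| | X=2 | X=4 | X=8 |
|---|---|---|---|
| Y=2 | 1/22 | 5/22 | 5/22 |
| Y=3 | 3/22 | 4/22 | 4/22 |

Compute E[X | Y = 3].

P(Y = 3) = 1/2.
Σ X·P over the event = 2·(3/22) + 4·(4/22) + 8·(4/22) = 27/11.
E[X | Y = 3] = (27/11) / (1/2) = 54/11.

54/11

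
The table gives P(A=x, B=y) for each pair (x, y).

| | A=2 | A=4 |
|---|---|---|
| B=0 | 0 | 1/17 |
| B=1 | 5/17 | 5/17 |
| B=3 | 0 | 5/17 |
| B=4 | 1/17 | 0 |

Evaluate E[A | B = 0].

4

P(B = 0) = 1/17.
Σ A·P over the event = 4·(1/17) = 4/17.
E[A | B = 0] = (4/17) / (1/17) = 4.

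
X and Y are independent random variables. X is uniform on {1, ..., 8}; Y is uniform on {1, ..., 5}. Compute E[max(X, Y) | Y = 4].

P(Y = 4) = 1/5.
Summing max(X,Y)·P(x,y) over outcomes with Y = 4 gives 21/20.
E[max(X, Y) | Y = 4] = (21/20) / (1/5) = 21/4.

21/4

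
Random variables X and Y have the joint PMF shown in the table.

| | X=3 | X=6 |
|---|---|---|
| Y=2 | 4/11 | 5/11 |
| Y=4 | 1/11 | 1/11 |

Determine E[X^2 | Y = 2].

P(Y = 2) = 9/11.
Summing X^2·P(X=x,Y=y) over the conditioning event gives 216/11.
E[X^2 | Y = 2] = (216/11) / (9/11) = 24.

24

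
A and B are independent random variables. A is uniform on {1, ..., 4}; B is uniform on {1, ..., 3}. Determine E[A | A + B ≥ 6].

11/3

Outcomes with A + B ≥ 6: (3,3), (4,2), (4,3), each with probability 1/12.
E[A | A + B ≥ 6] = (3 + 4 + 4) / 3 = 11/3.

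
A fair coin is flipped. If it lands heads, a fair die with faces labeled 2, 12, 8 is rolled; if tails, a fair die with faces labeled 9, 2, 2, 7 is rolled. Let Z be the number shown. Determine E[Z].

E[Z | heads] = (2+12+8)/3 = 22/3.
E[Z | tails] = (9+2+2+7)/4 = 5.
E[Z] = (1/2)·(22/3) + (1/2)·(5) = 37/6.

37/6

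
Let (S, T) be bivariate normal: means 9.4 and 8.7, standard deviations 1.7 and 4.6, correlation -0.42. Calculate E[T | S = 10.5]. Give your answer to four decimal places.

E[T | S=x] = μ_T + ρ(σ_T/σ_S)(x − μ_S) for jointly normal variables.
E[T | S=10.5] = 8.7 + (-0.42)·(4.6/1.7)·(10.5 − (9.4)) = 8.7 + (-1.1365)·(1.1) = 7.4499.

7.4499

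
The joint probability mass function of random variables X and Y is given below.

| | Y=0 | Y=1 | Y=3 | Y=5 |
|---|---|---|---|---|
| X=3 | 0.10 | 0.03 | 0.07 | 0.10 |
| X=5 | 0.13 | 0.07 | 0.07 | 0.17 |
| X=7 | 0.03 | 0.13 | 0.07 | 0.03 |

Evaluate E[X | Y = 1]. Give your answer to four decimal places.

P(Y = 1) = 0.23.
Σ X·P over the event = 3·(0.03) + 5·(0.07) + 7·(0.13) = 1.35.
E[X | Y = 1] = (1.35) / (0.23) = 5.8696.

5.8696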